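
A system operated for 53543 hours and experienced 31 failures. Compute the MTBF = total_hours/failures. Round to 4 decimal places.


total_hours = 53543
failures = 31
MTBF = 53543 / 31
MTBF = 1727.1935

1727.1935


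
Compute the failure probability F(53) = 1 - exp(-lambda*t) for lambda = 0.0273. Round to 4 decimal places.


lambda = 0.0273, t = 53
lambda * t = 1.4469
exp(-1.4469) = 0.2353
F(t) = 1 - 0.2353
F(t) = 0.7647

0.7647


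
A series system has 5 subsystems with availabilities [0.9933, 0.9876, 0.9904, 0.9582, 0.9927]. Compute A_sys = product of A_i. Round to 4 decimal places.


Subsystems: [0.9933, 0.9876, 0.9904, 0.9582, 0.9927]
After subsystem 1 (A=0.9933): product = 0.9933
After subsystem 2 (A=0.9876): product = 0.981
After subsystem 3 (A=0.9904): product = 0.9716
After subsystem 4 (A=0.9582): product = 0.931
After subsystem 5 (A=0.9927): product = 0.9242
A_sys = 0.9242

0.9242


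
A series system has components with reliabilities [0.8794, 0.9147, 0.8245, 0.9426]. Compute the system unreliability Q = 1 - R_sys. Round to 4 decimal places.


Components: [0.8794, 0.9147, 0.8245, 0.9426]
After component 1: product = 0.8794
After component 2: product = 0.8044
After component 3: product = 0.6632
After component 4: product = 0.6251
R_sys = 0.6251
Q = 1 - 0.6251 = 0.3749

0.3749


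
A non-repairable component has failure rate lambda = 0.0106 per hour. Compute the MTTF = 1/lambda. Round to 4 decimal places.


lambda = 0.0106
MTTF = 1 / 0.0106
MTTF = 94.3396

94.3396


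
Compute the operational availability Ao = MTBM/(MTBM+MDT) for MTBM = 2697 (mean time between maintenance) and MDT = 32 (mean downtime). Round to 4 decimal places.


MTBM = 2697
MDT = 32
MTBM + MDT = 2729
Ao = 2697 / 2729
Ao = 0.9883

0.9883


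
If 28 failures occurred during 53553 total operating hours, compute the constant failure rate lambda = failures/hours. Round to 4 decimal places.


failures = 28
total_hours = 53553
lambda = 28 / 53553
lambda = 0.0005

0.0005


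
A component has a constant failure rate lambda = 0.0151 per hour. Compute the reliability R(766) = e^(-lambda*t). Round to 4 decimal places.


lambda = 0.0151
t = 766
lambda * t = 11.5666
R(t) = e^(-11.5666)
R(t) = 0.0

0.0


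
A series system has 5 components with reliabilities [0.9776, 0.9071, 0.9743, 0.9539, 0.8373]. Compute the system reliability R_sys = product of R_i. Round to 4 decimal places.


Components: [0.9776, 0.9071, 0.9743, 0.9539, 0.8373]
After component 1 (R=0.9776): product = 0.9776
After component 2 (R=0.9071): product = 0.8868
After component 3 (R=0.9743): product = 0.864
After component 4 (R=0.9539): product = 0.8242
After component 5 (R=0.8373): product = 0.6901
R_sys = 0.6901

0.6901


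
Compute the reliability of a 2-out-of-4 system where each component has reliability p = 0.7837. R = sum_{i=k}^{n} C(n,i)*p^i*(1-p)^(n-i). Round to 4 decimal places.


k = 2, n = 4, p = 0.7837
i=2: C(4,2)=6 * 0.7837^2 * 0.2163^2 = 0.1724
i=3: C(4,3)=4 * 0.7837^3 * 0.2163^1 = 0.4165
i=4: C(4,4)=1 * 0.7837^4 * 0.2163^0 = 0.3772
R = sum of terms = 0.9661

0.9661


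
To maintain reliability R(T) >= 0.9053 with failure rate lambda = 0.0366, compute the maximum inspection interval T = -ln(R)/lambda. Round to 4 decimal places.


R_target = 0.9053
lambda = 0.0366
-ln(0.9053) = 0.0995
T = 0.0995 / 0.0366
T = 2.7183

2.7183


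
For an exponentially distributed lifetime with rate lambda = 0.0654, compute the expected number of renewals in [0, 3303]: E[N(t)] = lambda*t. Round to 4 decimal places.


lambda = 0.0654
t = 3303
E[N(t)] = lambda * t
E[N(t)] = 0.0654 * 3303
E[N(t)] = 216.0162

216.0162


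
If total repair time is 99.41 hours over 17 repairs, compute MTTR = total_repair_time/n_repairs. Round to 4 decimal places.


total_repair_time = 99.41
n_repairs = 17
MTTR = 99.41 / 17
MTTR = 5.8476

5.8476


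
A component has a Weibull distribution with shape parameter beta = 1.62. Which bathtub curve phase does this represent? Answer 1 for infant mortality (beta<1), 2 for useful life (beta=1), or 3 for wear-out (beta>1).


beta = 1.62
Compare beta to 1:
beta < 1 => infant mortality (phase 1)
beta = 1 => useful life (phase 2)
beta > 1 => wear-out (phase 3)
Since beta = 1.62, this is wear-out (increasing failure rate)
Phase = 3

3


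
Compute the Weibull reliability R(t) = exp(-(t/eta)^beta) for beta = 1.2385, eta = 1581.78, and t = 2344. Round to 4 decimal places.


beta = 1.2385, eta = 1581.78, t = 2344
t/eta = 2344 / 1581.78 = 1.4819
(t/eta)^beta = 1.4819^1.2385 = 1.6276
R(t) = exp(-1.6276)
R(t) = 0.1964

0.1964


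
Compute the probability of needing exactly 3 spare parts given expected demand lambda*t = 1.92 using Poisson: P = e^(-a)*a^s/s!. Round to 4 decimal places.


a = 1.92, s = 3
e^(-a) = e^(-1.92) = 0.1466
a^s = 1.92^3 = 7.0779
s! = 6
P = 0.1466 * 7.0779 / 6
P = 0.1729

0.1729


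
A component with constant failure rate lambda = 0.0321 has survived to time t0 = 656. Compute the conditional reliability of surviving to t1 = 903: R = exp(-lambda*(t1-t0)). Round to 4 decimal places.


lambda = 0.0321
t0 = 656, t1 = 903
t1 - t0 = 247
lambda * (t1-t0) = 0.0321 * 247 = 7.9287
R = exp(-7.9287)
R = 0.0004

0.0004


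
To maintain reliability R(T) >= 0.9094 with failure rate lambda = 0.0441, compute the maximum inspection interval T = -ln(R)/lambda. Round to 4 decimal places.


R_target = 0.9094
lambda = 0.0441
-ln(0.9094) = 0.095
T = 0.095 / 0.0441
T = 2.1535

2.1535


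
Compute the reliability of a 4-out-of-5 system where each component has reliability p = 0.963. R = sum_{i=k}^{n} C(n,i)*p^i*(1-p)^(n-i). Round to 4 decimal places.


k = 4, n = 5, p = 0.963
i=4: C(5,4)=5 * 0.963^4 * 0.037^1 = 0.1591
i=5: C(5,5)=1 * 0.963^5 * 0.037^0 = 0.8282
R = sum of terms = 0.9873

0.9873


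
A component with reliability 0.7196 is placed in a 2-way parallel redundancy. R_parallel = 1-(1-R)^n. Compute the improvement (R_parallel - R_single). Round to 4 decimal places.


R_single = 0.7196, n = 2
1 - R_single = 0.2804
(1 - R_single)^n = 0.2804^2 = 0.0786
R_parallel = 1 - 0.0786 = 0.9214
Improvement = 0.9214 - 0.7196
Improvement = 0.2018

0.2018


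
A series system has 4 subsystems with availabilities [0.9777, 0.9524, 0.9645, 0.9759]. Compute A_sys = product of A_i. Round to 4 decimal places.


Subsystems: [0.9777, 0.9524, 0.9645, 0.9759]
After subsystem 1 (A=0.9777): product = 0.9777
After subsystem 2 (A=0.9524): product = 0.9312
After subsystem 3 (A=0.9645): product = 0.8981
After subsystem 4 (A=0.9759): product = 0.8765
A_sys = 0.8765

0.8765


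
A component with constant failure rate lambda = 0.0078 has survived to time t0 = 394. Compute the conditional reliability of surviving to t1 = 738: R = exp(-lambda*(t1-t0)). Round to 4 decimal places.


lambda = 0.0078
t0 = 394, t1 = 738
t1 - t0 = 344
lambda * (t1-t0) = 0.0078 * 344 = 2.6832
R = exp(-2.6832)
R = 0.0683

0.0683


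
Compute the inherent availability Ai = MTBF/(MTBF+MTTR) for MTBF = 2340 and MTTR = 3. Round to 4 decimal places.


MTBF = 2340
MTTR = 3
MTBF + MTTR = 2343
Ai = 2340 / 2343
Ai = 0.9987

0.9987


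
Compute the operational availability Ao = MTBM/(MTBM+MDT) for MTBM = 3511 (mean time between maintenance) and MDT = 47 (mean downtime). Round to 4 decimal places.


MTBM = 3511
MDT = 47
MTBM + MDT = 3558
Ao = 3511 / 3558
Ao = 0.9868

0.9868


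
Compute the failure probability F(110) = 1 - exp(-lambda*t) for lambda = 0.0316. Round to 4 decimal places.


lambda = 0.0316, t = 110
lambda * t = 3.476
exp(-3.476) = 0.0309
F(t) = 1 - 0.0309
F(t) = 0.9691

0.9691


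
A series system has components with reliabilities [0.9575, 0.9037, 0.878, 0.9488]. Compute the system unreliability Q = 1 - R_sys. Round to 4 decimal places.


Components: [0.9575, 0.9037, 0.878, 0.9488]
After component 1: product = 0.9575
After component 2: product = 0.8653
After component 3: product = 0.7597
After component 4: product = 0.7208
R_sys = 0.7208
Q = 1 - 0.7208 = 0.2792

0.2792


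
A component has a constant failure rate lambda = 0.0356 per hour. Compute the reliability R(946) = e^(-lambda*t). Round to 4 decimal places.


lambda = 0.0356
t = 946
lambda * t = 33.6776
R(t) = e^(-33.6776)
R(t) = 0.0

0.0


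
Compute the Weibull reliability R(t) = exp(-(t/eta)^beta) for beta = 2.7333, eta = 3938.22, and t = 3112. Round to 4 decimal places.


beta = 2.7333, eta = 3938.22, t = 3112
t/eta = 3112 / 3938.22 = 0.7902
(t/eta)^beta = 0.7902^2.7333 = 0.5254
R(t) = exp(-0.5254)
R(t) = 0.5913

0.5913


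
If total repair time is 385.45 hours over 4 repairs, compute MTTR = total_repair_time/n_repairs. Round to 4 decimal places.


total_repair_time = 385.45
n_repairs = 4
MTTR = 385.45 / 4
MTTR = 96.3625

96.3625


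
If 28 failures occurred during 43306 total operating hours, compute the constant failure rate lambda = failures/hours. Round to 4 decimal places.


failures = 28
total_hours = 43306
lambda = 28 / 43306
lambda = 0.0006

0.0006


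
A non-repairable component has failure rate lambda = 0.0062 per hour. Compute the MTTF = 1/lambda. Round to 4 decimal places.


lambda = 0.0062
MTTF = 1 / 0.0062
MTTF = 161.2903

161.2903


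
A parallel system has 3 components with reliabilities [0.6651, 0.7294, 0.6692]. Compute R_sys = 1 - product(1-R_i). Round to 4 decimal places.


Components: [0.6651, 0.7294, 0.6692]
(1 - 0.6651) = 0.3349, running product = 0.3349
(1 - 0.7294) = 0.2706, running product = 0.0906
(1 - 0.6692) = 0.3308, running product = 0.03
Product of (1-R_i) = 0.03
R_sys = 1 - 0.03 = 0.97

0.97


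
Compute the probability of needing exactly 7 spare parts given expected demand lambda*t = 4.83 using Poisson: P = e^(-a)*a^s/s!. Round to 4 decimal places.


a = 4.83, s = 7
e^(-a) = e^(-4.83) = 0.008
a^s = 4.83^7 = 61323.921
s! = 5040
P = 0.008 * 61323.921 / 5040
P = 0.0972

0.0972


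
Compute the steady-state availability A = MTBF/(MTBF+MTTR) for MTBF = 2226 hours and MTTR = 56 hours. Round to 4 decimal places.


MTBF = 2226
MTTR = 56
MTBF + MTTR = 2282
A = 2226 / 2282
A = 0.9755

0.9755


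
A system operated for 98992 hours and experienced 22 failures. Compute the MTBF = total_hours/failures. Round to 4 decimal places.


total_hours = 98992
failures = 22
MTBF = 98992 / 22
MTBF = 4499.6364

4499.6364


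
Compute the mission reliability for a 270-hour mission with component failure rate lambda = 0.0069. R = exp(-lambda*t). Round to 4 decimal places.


lambda = 0.0069
mission_time = 270
lambda * t = 0.0069 * 270 = 1.863
R = exp(-1.863)
R = 0.1552

0.1552


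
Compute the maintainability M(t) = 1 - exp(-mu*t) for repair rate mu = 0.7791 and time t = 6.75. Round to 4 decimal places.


mu = 0.7791, t = 6.75
mu * t = 0.7791 * 6.75 = 5.2589
exp(-5.2589) = 0.0052
M(t) = 1 - 0.0052
M(t) = 0.9948

0.9948


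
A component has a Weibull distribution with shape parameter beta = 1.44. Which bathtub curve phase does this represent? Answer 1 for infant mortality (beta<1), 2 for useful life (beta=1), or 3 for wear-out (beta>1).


beta = 1.44
Compare beta to 1:
beta < 1 => infant mortality (phase 1)
beta = 1 => useful life (phase 2)
beta > 1 => wear-out (phase 3)
Since beta = 1.44, this is wear-out (increasing failure rate)
Phase = 3

3


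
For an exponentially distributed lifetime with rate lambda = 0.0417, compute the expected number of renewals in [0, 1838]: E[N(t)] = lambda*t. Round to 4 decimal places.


lambda = 0.0417
t = 1838
E[N(t)] = lambda * t
E[N(t)] = 0.0417 * 1838
E[N(t)] = 76.6446

76.6446


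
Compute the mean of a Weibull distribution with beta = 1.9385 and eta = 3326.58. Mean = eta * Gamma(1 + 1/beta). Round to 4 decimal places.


beta = 1.9385, eta = 3326.58
1/beta = 0.5159
1 + 1/beta = 1.5159
Gamma(1.5159) = 0.8868
Mean = 3326.58 * 0.8868
Mean = 2950.1571

2950.1571


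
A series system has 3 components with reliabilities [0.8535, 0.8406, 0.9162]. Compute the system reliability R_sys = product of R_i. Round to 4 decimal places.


Components: [0.8535, 0.8406, 0.9162]
After component 1 (R=0.8535): product = 0.8535
After component 2 (R=0.8406): product = 0.7175
After component 3 (R=0.9162): product = 0.6573
R_sys = 0.6573

0.6573


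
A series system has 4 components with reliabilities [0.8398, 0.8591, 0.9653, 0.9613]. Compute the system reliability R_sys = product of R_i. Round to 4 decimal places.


Components: [0.8398, 0.8591, 0.9653, 0.9613]
After component 1 (R=0.8398): product = 0.8398
After component 2 (R=0.8591): product = 0.7215
After component 3 (R=0.9653): product = 0.6964
After component 4 (R=0.9613): product = 0.6695
R_sys = 0.6695

0.6695


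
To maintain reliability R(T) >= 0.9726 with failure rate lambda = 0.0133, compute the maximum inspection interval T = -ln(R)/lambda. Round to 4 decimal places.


R_target = 0.9726
lambda = 0.0133
-ln(0.9726) = 0.0278
T = 0.0278 / 0.0133
T = 2.0889

2.0889


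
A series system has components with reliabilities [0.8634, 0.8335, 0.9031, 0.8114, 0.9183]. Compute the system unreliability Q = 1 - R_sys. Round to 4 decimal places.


Components: [0.8634, 0.8335, 0.9031, 0.8114, 0.9183]
After component 1: product = 0.8634
After component 2: product = 0.7196
After component 3: product = 0.6499
After component 4: product = 0.5273
After component 5: product = 0.4843
R_sys = 0.4843
Q = 1 - 0.4843 = 0.5157

0.5157


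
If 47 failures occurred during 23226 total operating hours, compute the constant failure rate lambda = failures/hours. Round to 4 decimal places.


failures = 47
total_hours = 23226
lambda = 47 / 23226
lambda = 0.002

0.002


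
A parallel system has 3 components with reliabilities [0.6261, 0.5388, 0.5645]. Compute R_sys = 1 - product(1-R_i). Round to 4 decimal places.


Components: [0.6261, 0.5388, 0.5645]
(1 - 0.6261) = 0.3739, running product = 0.3739
(1 - 0.5388) = 0.4612, running product = 0.1724
(1 - 0.5645) = 0.4355, running product = 0.0751
Product of (1-R_i) = 0.0751
R_sys = 1 - 0.0751 = 0.9249

0.9249


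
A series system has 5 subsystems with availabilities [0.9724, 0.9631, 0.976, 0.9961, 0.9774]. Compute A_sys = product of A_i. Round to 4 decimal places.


Subsystems: [0.9724, 0.9631, 0.976, 0.9961, 0.9774]
After subsystem 1 (A=0.9724): product = 0.9724
After subsystem 2 (A=0.9631): product = 0.9365
After subsystem 3 (A=0.976): product = 0.914
After subsystem 4 (A=0.9961): product = 0.9105
After subsystem 5 (A=0.9774): product = 0.8899
A_sys = 0.8899

0.8899


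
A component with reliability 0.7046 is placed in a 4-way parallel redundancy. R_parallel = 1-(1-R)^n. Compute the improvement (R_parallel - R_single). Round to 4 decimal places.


R_single = 0.7046, n = 4
1 - R_single = 0.2954
(1 - R_single)^n = 0.2954^4 = 0.0076
R_parallel = 1 - 0.0076 = 0.9924
Improvement = 0.9924 - 0.7046
Improvement = 0.2878

0.2878


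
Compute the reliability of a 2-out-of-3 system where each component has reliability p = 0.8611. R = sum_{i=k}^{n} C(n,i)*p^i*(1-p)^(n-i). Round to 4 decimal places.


k = 2, n = 3, p = 0.8611
i=2: C(3,2)=3 * 0.8611^2 * 0.1389^1 = 0.309
i=3: C(3,3)=1 * 0.8611^3 * 0.1389^0 = 0.6385
R = sum of terms = 0.9475

0.9475


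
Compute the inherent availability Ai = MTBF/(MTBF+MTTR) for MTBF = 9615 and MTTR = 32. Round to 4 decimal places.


MTBF = 9615
MTTR = 32
MTBF + MTTR = 9647
Ai = 9615 / 9647
Ai = 0.9967

0.9967


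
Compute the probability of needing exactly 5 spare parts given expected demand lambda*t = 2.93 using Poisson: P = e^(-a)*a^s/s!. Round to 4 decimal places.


a = 2.93, s = 5
e^(-a) = e^(-2.93) = 0.0534
a^s = 2.93^5 = 215.9425
s! = 120
P = 0.0534 * 215.9425 / 120
P = 0.0961

0.0961


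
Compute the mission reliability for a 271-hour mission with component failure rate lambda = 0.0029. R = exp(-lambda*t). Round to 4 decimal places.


lambda = 0.0029
mission_time = 271
lambda * t = 0.0029 * 271 = 0.7859
R = exp(-0.7859)
R = 0.4557

0.4557


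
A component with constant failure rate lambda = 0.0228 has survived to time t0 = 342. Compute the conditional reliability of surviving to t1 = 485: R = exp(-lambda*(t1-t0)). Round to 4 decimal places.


lambda = 0.0228
t0 = 342, t1 = 485
t1 - t0 = 143
lambda * (t1-t0) = 0.0228 * 143 = 3.2604
R = exp(-3.2604)
R = 0.0384

0.0384


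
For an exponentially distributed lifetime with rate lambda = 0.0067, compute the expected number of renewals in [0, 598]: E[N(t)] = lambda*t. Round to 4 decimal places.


lambda = 0.0067
t = 598
E[N(t)] = lambda * t
E[N(t)] = 0.0067 * 598
E[N(t)] = 4.0066

4.0066


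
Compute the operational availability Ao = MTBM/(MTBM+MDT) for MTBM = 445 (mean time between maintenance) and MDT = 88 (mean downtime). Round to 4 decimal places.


MTBM = 445
MDT = 88
MTBM + MDT = 533
Ao = 445 / 533
Ao = 0.8349

0.8349


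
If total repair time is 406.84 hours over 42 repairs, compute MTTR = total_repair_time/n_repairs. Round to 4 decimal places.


total_repair_time = 406.84
n_repairs = 42
MTTR = 406.84 / 42
MTTR = 9.6867

9.6867


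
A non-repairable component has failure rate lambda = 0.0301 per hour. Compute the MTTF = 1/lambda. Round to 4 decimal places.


lambda = 0.0301
MTTF = 1 / 0.0301
MTTF = 33.2226

33.2226


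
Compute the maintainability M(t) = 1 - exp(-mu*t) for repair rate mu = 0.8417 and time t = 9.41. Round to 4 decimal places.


mu = 0.8417, t = 9.41
mu * t = 0.8417 * 9.41 = 7.9204
exp(-7.9204) = 0.0004
M(t) = 1 - 0.0004
M(t) = 0.9996

0.9996


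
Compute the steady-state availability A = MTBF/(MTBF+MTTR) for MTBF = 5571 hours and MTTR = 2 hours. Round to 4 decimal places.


MTBF = 5571
MTTR = 2
MTBF + MTTR = 5573
A = 5571 / 5573
A = 0.9996

0.9996


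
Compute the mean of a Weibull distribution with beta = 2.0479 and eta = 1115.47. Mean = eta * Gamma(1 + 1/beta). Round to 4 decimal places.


beta = 2.0479, eta = 1115.47
1/beta = 0.4883
1 + 1/beta = 1.4883
Gamma(1.4883) = 0.8859
Mean = 1115.47 * 0.8859
Mean = 988.2012

988.2012


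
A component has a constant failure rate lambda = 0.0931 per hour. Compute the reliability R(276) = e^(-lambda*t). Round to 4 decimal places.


lambda = 0.0931
t = 276
lambda * t = 25.6956
R(t) = e^(-25.6956)
R(t) = 0.0

0.0


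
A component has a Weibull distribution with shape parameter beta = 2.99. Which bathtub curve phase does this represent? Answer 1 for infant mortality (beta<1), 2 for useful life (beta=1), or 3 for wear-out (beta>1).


beta = 2.99
Compare beta to 1:
beta < 1 => infant mortality (phase 1)
beta = 1 => useful life (phase 2)
beta > 1 => wear-out (phase 3)
Since beta = 2.99, this is wear-out (increasing failure rate)
Phase = 3

3


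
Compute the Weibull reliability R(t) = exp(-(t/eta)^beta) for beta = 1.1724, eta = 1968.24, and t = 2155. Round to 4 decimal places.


beta = 1.1724, eta = 1968.24, t = 2155
t/eta = 2155 / 1968.24 = 1.0949
(t/eta)^beta = 1.0949^1.1724 = 1.1121
R(t) = exp(-1.1121)
R(t) = 0.3289

0.3289


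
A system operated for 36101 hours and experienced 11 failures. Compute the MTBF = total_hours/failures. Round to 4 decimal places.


total_hours = 36101
failures = 11
MTBF = 36101 / 11
MTBF = 3281.9091

3281.9091


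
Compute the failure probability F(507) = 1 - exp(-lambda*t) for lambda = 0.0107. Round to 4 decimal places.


lambda = 0.0107, t = 507
lambda * t = 5.4249
exp(-5.4249) = 0.0044
F(t) = 1 - 0.0044
F(t) = 0.9956

0.9956


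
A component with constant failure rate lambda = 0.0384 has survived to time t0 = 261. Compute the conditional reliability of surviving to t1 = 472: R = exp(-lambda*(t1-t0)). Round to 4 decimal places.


lambda = 0.0384
t0 = 261, t1 = 472
t1 - t0 = 211
lambda * (t1-t0) = 0.0384 * 211 = 8.1024
R = exp(-8.1024)
R = 0.0003

0.0003


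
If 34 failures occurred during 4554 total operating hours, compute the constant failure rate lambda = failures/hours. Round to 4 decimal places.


failures = 34
total_hours = 4554
lambda = 34 / 4554
lambda = 0.0075

0.0075


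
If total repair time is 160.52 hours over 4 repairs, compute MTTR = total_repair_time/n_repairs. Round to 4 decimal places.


total_repair_time = 160.52
n_repairs = 4
MTTR = 160.52 / 4
MTTR = 40.13

40.13


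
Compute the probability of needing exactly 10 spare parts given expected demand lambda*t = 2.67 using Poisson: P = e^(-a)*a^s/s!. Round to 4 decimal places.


a = 2.67, s = 10
e^(-a) = e^(-2.67) = 0.0693
a^s = 2.67^10 = 18412.4938
s! = 3628800
P = 0.0693 * 18412.4938 / 3628800
P = 0.0004

0.0004


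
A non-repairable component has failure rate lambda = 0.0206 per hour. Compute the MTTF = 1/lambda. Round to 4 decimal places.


lambda = 0.0206
MTTF = 1 / 0.0206
MTTF = 48.5437

48.5437


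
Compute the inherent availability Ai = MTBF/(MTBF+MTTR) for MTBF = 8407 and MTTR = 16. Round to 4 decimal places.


MTBF = 8407
MTTR = 16
MTBF + MTTR = 8423
Ai = 8407 / 8423
Ai = 0.9981

0.9981


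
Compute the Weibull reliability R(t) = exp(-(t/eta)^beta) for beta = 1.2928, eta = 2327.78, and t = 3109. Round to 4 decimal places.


beta = 1.2928, eta = 2327.78, t = 3109
t/eta = 3109 / 2327.78 = 1.3356
(t/eta)^beta = 1.3356^1.2928 = 1.4537
R(t) = exp(-1.4537)
R(t) = 0.2337

0.2337


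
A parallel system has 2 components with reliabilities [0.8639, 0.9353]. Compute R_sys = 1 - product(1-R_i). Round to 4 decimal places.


Components: [0.8639, 0.9353]
(1 - 0.8639) = 0.1361, running product = 0.1361
(1 - 0.9353) = 0.0647, running product = 0.0088
Product of (1-R_i) = 0.0088
R_sys = 1 - 0.0088 = 0.9912

0.9912


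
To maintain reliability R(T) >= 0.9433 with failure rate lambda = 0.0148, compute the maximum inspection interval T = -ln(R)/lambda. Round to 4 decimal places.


R_target = 0.9433
lambda = 0.0148
-ln(0.9433) = 0.0584
T = 0.0584 / 0.0148
T = 3.944

3.944


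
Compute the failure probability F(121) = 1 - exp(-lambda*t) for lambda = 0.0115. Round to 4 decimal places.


lambda = 0.0115, t = 121
lambda * t = 1.3915
exp(-1.3915) = 0.2487
F(t) = 1 - 0.2487
F(t) = 0.7513

0.7513


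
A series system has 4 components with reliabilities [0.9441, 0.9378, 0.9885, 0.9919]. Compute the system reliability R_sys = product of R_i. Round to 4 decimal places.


Components: [0.9441, 0.9378, 0.9885, 0.9919]
After component 1 (R=0.9441): product = 0.9441
After component 2 (R=0.9378): product = 0.8854
After component 3 (R=0.9885): product = 0.8752
After component 4 (R=0.9919): product = 0.8681
R_sys = 0.8681

0.8681


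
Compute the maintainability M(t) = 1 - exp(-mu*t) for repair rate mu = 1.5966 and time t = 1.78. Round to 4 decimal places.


mu = 1.5966, t = 1.78
mu * t = 1.5966 * 1.78 = 2.8419
exp(-2.8419) = 0.0583
M(t) = 1 - 0.0583
M(t) = 0.9417

0.9417


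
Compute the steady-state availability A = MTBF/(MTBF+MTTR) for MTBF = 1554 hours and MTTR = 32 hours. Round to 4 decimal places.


MTBF = 1554
MTTR = 32
MTBF + MTTR = 1586
A = 1554 / 1586
A = 0.9798

0.9798


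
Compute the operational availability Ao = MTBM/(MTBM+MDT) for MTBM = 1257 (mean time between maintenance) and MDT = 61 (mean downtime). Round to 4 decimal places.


MTBM = 1257
MDT = 61
MTBM + MDT = 1318
Ao = 1257 / 1318
Ao = 0.9537

0.9537


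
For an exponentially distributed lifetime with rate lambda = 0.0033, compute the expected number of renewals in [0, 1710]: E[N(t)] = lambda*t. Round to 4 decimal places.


lambda = 0.0033
t = 1710
E[N(t)] = lambda * t
E[N(t)] = 0.0033 * 1710
E[N(t)] = 5.643

5.643


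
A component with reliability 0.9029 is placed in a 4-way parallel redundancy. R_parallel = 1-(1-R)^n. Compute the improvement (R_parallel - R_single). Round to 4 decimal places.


R_single = 0.9029, n = 4
1 - R_single = 0.0971
(1 - R_single)^n = 0.0971^4 = 0.0001
R_parallel = 1 - 0.0001 = 0.9999
Improvement = 0.9999 - 0.9029
Improvement = 0.097

0.097


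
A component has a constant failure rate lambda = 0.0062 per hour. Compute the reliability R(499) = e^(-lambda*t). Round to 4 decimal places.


lambda = 0.0062
t = 499
lambda * t = 3.0938
R(t) = e^(-3.0938)
R(t) = 0.0453

0.0453


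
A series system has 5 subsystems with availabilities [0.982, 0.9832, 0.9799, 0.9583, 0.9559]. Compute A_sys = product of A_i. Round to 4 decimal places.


Subsystems: [0.982, 0.9832, 0.9799, 0.9583, 0.9559]
After subsystem 1 (A=0.982): product = 0.982
After subsystem 2 (A=0.9832): product = 0.9655
After subsystem 3 (A=0.9799): product = 0.9461
After subsystem 4 (A=0.9583): product = 0.9066
After subsystem 5 (A=0.9559): product = 0.8667
A_sys = 0.8667

0.8667


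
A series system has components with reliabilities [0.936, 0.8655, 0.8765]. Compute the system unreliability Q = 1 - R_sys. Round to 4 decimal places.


Components: [0.936, 0.8655, 0.8765]
After component 1: product = 0.936
After component 2: product = 0.8101
After component 3: product = 0.7101
R_sys = 0.7101
Q = 1 - 0.7101 = 0.2899

0.2899


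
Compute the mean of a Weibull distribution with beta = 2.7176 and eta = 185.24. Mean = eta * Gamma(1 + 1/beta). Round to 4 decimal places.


beta = 2.7176, eta = 185.24
1/beta = 0.368
1 + 1/beta = 1.368
Gamma(1.368) = 0.8895
Mean = 185.24 * 0.8895
Mean = 164.7677

164.7677


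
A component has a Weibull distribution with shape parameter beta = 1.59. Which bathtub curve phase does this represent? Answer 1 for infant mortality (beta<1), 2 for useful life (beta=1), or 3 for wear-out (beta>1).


beta = 1.59
Compare beta to 1:
beta < 1 => infant mortality (phase 1)
beta = 1 => useful life (phase 2)
beta > 1 => wear-out (phase 3)
Since beta = 1.59, this is wear-out (increasing failure rate)
Phase = 3

3


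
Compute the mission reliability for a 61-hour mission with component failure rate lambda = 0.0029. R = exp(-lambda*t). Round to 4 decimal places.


lambda = 0.0029
mission_time = 61
lambda * t = 0.0029 * 61 = 0.1769
R = exp(-0.1769)
R = 0.8379

0.8379


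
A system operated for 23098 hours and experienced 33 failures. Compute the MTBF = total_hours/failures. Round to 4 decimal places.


total_hours = 23098
failures = 33
MTBF = 23098 / 33
MTBF = 699.9394

699.9394


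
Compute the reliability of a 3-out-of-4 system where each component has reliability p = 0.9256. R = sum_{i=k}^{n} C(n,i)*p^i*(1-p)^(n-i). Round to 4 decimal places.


k = 3, n = 4, p = 0.9256
i=3: C(4,3)=4 * 0.9256^3 * 0.0744^1 = 0.236
i=4: C(4,4)=1 * 0.9256^4 * 0.0744^0 = 0.734
R = sum of terms = 0.97

0.97


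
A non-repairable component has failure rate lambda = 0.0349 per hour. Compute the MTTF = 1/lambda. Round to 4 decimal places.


lambda = 0.0349
MTTF = 1 / 0.0349
MTTF = 28.6533

28.6533


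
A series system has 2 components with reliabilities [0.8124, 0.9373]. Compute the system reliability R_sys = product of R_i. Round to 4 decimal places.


Components: [0.8124, 0.9373]
After component 1 (R=0.8124): product = 0.8124
After component 2 (R=0.9373): product = 0.7615
R_sys = 0.7615

0.7615


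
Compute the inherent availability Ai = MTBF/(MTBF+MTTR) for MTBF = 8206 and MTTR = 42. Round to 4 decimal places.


MTBF = 8206
MTTR = 42
MTBF + MTTR = 8248
Ai = 8206 / 8248
Ai = 0.9949

0.9949


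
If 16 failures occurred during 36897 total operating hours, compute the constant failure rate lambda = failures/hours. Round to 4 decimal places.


failures = 16
total_hours = 36897
lambda = 16 / 36897
lambda = 0.0004

0.0004


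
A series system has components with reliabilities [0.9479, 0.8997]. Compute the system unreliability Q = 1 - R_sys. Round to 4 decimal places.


Components: [0.9479, 0.8997]
After component 1: product = 0.9479
After component 2: product = 0.8528
R_sys = 0.8528
Q = 1 - 0.8528 = 0.1472

0.1472


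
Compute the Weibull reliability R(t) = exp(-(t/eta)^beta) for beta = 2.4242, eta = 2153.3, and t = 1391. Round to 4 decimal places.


beta = 2.4242, eta = 2153.3, t = 1391
t/eta = 1391 / 2153.3 = 0.646
(t/eta)^beta = 0.646^2.4242 = 0.3467
R(t) = exp(-0.3467)
R(t) = 0.707

0.707


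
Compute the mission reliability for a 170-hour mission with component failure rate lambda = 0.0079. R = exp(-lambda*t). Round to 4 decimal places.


lambda = 0.0079
mission_time = 170
lambda * t = 0.0079 * 170 = 1.343
R = exp(-1.343)
R = 0.2611

0.2611


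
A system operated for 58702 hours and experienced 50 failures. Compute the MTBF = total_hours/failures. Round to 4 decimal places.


total_hours = 58702
failures = 50
MTBF = 58702 / 50
MTBF = 1174.04

1174.04


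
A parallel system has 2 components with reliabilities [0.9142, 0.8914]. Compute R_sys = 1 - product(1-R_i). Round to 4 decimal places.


Components: [0.9142, 0.8914]
(1 - 0.9142) = 0.0858, running product = 0.0858
(1 - 0.8914) = 0.1086, running product = 0.0093
Product of (1-R_i) = 0.0093
R_sys = 1 - 0.0093 = 0.9907

0.9907


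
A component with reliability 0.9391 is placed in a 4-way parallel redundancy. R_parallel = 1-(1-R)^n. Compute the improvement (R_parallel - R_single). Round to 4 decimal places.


R_single = 0.9391, n = 4
1 - R_single = 0.0609
(1 - R_single)^n = 0.0609^4 = 0.0
R_parallel = 1 - 0.0 = 1.0
Improvement = 1.0 - 0.9391
Improvement = 0.0609

0.0609


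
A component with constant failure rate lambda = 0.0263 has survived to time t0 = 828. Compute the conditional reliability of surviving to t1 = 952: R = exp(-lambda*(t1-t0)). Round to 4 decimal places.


lambda = 0.0263
t0 = 828, t1 = 952
t1 - t0 = 124
lambda * (t1-t0) = 0.0263 * 124 = 3.2612
R = exp(-3.2612)
R = 0.0383

0.0383


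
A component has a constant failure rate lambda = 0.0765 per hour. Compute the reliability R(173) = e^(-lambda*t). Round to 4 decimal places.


lambda = 0.0765
t = 173
lambda * t = 13.2345
R(t) = e^(-13.2345)
R(t) = 0.0

0.0


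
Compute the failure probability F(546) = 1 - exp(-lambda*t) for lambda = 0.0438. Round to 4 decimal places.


lambda = 0.0438, t = 546
lambda * t = 23.9148
exp(-23.9148) = 0.0
F(t) = 1 - 0.0
F(t) = 1.0

1.0


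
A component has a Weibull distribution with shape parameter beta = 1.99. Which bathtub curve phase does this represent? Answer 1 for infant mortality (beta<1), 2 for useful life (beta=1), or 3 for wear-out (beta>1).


beta = 1.99
Compare beta to 1:
beta < 1 => infant mortality (phase 1)
beta = 1 => useful life (phase 2)
beta > 1 => wear-out (phase 3)
Since beta = 1.99, this is wear-out (increasing failure rate)
Phase = 3

3


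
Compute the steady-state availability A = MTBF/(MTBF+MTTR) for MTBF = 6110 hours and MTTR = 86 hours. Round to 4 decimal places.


MTBF = 6110
MTTR = 86
MTBF + MTTR = 6196
A = 6110 / 6196
A = 0.9861

0.9861


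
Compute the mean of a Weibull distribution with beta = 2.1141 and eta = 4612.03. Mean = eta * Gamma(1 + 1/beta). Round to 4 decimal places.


beta = 2.1141, eta = 4612.03
1/beta = 0.473
1 + 1/beta = 1.473
Gamma(1.473) = 0.8857
Mean = 4612.03 * 0.8857
Mean = 4084.6837

4084.6837


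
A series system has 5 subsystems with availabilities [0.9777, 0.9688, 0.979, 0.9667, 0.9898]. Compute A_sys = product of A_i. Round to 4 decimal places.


Subsystems: [0.9777, 0.9688, 0.979, 0.9667, 0.9898]
After subsystem 1 (A=0.9777): product = 0.9777
After subsystem 2 (A=0.9688): product = 0.9472
After subsystem 3 (A=0.979): product = 0.9273
After subsystem 4 (A=0.9667): product = 0.8964
After subsystem 5 (A=0.9898): product = 0.8873
A_sys = 0.8873

0.8873


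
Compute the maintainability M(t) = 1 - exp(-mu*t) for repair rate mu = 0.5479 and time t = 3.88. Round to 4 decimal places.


mu = 0.5479, t = 3.88
mu * t = 0.5479 * 3.88 = 2.1259
exp(-2.1259) = 0.1193
M(t) = 1 - 0.1193
M(t) = 0.8807

0.8807


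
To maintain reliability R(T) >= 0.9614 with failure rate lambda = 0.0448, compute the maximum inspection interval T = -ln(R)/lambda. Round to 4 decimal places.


R_target = 0.9614
lambda = 0.0448
-ln(0.9614) = 0.0394
T = 0.0394 / 0.0448
T = 0.8787

0.8787


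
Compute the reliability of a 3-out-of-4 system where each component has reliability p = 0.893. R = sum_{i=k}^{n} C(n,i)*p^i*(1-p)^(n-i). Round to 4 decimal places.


k = 3, n = 4, p = 0.893
i=3: C(4,3)=4 * 0.893^3 * 0.107^1 = 0.3048
i=4: C(4,4)=1 * 0.893^4 * 0.107^0 = 0.6359
R = sum of terms = 0.9407

0.9407


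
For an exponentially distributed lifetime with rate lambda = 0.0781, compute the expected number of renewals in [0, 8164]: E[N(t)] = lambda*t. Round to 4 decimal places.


lambda = 0.0781
t = 8164
E[N(t)] = lambda * t
E[N(t)] = 0.0781 * 8164
E[N(t)] = 637.6084

637.6084


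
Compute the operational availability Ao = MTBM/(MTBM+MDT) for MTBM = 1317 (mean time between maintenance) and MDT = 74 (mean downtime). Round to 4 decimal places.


MTBM = 1317
MDT = 74
MTBM + MDT = 1391
Ao = 1317 / 1391
Ao = 0.9468

0.9468


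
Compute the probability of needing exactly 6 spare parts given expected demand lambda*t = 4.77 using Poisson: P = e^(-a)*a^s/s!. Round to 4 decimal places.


a = 4.77, s = 6
e^(-a) = e^(-4.77) = 0.0085
a^s = 4.77^6 = 11779.0502
s! = 720
P = 0.0085 * 11779.0502 / 720
P = 0.1387

0.1387


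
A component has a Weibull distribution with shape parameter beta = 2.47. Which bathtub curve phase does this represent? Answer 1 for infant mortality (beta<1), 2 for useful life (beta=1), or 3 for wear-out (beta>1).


beta = 2.47
Compare beta to 1:
beta < 1 => infant mortality (phase 1)
beta = 1 => useful life (phase 2)
beta > 1 => wear-out (phase 3)
Since beta = 2.47, this is wear-out (increasing failure rate)
Phase = 3

3


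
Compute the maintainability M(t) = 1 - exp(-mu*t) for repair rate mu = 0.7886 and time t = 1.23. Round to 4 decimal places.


mu = 0.7886, t = 1.23
mu * t = 0.7886 * 1.23 = 0.97
exp(-0.97) = 0.3791
M(t) = 1 - 0.3791
M(t) = 0.6209

0.6209


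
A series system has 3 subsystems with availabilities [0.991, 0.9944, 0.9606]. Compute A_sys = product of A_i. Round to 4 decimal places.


Subsystems: [0.991, 0.9944, 0.9606]
After subsystem 1 (A=0.991): product = 0.991
After subsystem 2 (A=0.9944): product = 0.9855
After subsystem 3 (A=0.9606): product = 0.9466
A_sys = 0.9466

0.9466


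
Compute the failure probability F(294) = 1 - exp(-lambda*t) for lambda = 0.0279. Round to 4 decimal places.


lambda = 0.0279, t = 294
lambda * t = 8.2026
exp(-8.2026) = 0.0003
F(t) = 1 - 0.0003
F(t) = 0.9997

0.9997


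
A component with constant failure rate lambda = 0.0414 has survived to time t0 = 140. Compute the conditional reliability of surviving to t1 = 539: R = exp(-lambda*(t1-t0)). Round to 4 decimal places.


lambda = 0.0414
t0 = 140, t1 = 539
t1 - t0 = 399
lambda * (t1-t0) = 0.0414 * 399 = 16.5186
R = exp(-16.5186)
R = 0.0

0.0


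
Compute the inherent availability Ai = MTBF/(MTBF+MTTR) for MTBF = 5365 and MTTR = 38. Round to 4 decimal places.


MTBF = 5365
MTTR = 38
MTBF + MTTR = 5403
Ai = 5365 / 5403
Ai = 0.993

0.993


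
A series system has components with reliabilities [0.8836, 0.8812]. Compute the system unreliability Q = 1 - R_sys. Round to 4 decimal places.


Components: [0.8836, 0.8812]
After component 1: product = 0.8836
After component 2: product = 0.7786
R_sys = 0.7786
Q = 1 - 0.7786 = 0.2214

0.2214


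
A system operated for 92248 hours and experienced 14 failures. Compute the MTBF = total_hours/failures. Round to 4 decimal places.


total_hours = 92248
failures = 14
MTBF = 92248 / 14
MTBF = 6589.1429

6589.1429


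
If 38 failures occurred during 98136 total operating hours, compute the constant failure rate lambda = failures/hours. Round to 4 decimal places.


failures = 38
total_hours = 98136
lambda = 38 / 98136
lambda = 0.0004

0.0004


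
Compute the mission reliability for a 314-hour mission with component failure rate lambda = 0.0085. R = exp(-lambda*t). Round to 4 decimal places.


lambda = 0.0085
mission_time = 314
lambda * t = 0.0085 * 314 = 2.669
R = exp(-2.669)
R = 0.0693

0.0693


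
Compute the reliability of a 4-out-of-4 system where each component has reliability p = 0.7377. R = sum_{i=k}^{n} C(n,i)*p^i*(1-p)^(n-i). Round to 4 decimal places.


k = 4, n = 4, p = 0.7377
i=4: C(4,4)=1 * 0.7377^4 * 0.2623^0 = 0.2962
R = sum of terms = 0.2962

0.2962


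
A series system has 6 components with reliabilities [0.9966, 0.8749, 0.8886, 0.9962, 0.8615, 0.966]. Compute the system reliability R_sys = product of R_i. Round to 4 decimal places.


Components: [0.9966, 0.8749, 0.8886, 0.9962, 0.8615, 0.966]
After component 1 (R=0.9966): product = 0.9966
After component 2 (R=0.8749): product = 0.8719
After component 3 (R=0.8886): product = 0.7748
After component 4 (R=0.9962): product = 0.7718
After component 5 (R=0.8615): product = 0.6649
After component 6 (R=0.966): product = 0.6423
R_sys = 0.6423

0.6423


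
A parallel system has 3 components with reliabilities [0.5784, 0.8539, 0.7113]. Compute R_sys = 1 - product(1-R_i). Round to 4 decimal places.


Components: [0.5784, 0.8539, 0.7113]
(1 - 0.5784) = 0.4216, running product = 0.4216
(1 - 0.8539) = 0.1461, running product = 0.0616
(1 - 0.7113) = 0.2887, running product = 0.0178
Product of (1-R_i) = 0.0178
R_sys = 1 - 0.0178 = 0.9822

0.9822


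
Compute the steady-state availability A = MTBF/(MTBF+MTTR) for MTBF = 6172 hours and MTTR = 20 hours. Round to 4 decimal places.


MTBF = 6172
MTTR = 20
MTBF + MTTR = 6192
A = 6172 / 6192
A = 0.9968

0.9968


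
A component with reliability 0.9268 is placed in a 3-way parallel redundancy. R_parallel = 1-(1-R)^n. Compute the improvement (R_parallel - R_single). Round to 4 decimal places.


R_single = 0.9268, n = 3
1 - R_single = 0.0732
(1 - R_single)^n = 0.0732^3 = 0.0004
R_parallel = 1 - 0.0004 = 0.9996
Improvement = 0.9996 - 0.9268
Improvement = 0.0728

0.0728


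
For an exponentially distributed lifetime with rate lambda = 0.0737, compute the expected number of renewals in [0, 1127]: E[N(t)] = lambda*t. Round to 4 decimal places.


lambda = 0.0737
t = 1127
E[N(t)] = lambda * t
E[N(t)] = 0.0737 * 1127
E[N(t)] = 83.0599

83.0599


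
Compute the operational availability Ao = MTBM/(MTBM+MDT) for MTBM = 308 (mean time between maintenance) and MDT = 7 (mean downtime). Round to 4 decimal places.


MTBM = 308
MDT = 7
MTBM + MDT = 315
Ao = 308 / 315
Ao = 0.9778

0.9778


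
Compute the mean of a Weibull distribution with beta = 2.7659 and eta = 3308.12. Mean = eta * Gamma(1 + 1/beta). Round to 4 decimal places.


beta = 2.7659, eta = 3308.12
1/beta = 0.3615
1 + 1/beta = 1.3615
Gamma(1.3615) = 0.89
Mean = 3308.12 * 0.89
Mean = 2944.3712

2944.3712


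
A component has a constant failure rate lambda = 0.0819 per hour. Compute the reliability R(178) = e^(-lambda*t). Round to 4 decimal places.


lambda = 0.0819
t = 178
lambda * t = 14.5782
R(t) = e^(-14.5782)
R(t) = 0.0

0.0


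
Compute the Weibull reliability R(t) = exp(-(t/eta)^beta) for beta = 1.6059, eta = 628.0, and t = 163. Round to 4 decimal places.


beta = 1.6059, eta = 628.0, t = 163
t/eta = 163 / 628.0 = 0.2596
(t/eta)^beta = 0.2596^1.6059 = 0.1146
R(t) = exp(-0.1146)
R(t) = 0.8917

0.8917


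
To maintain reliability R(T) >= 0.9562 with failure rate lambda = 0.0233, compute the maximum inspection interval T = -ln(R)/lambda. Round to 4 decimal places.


R_target = 0.9562
lambda = 0.0233
-ln(0.9562) = 0.0448
T = 0.0448 / 0.0233
T = 1.9222

1.9222


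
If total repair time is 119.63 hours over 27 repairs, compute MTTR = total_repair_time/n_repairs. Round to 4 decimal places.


total_repair_time = 119.63
n_repairs = 27
MTTR = 119.63 / 27
MTTR = 4.4307

4.4307


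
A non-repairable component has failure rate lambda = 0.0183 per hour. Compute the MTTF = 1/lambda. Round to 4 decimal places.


lambda = 0.0183
MTTF = 1 / 0.0183
MTTF = 54.6448

54.6448


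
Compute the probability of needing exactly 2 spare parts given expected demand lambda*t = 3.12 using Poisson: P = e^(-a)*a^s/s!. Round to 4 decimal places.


a = 3.12, s = 2
e^(-a) = e^(-3.12) = 0.0442
a^s = 3.12^2 = 9.7344
s! = 2
P = 0.0442 * 9.7344 / 2
P = 0.2149

0.2149
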